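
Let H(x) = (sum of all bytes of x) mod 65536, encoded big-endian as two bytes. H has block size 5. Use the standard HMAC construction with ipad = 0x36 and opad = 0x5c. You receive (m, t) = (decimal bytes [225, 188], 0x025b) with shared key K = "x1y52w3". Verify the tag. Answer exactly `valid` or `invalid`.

Key "x1y52w3" = 78 31 79 35 32 77 33 is 7 bytes > B = 5, so hash it first: H(key) = 02 33, then zero-pad to 5 bytes: K' = 02 33 00 00 00.
K' ⊕ ipad = 34 05 36 36 36; K' ⊕ opad = 5e 6f 5c 5c 5c.
Inner hash: sum = 52+5+54+54+54+225+188 = 632 → 02 78.
Outer hash (recomputed tag): sum = 94+111+92+92+92+2+120 = 603 → 02 5b.
Recomputed tag = 025b; claimed = 025b → match.

valid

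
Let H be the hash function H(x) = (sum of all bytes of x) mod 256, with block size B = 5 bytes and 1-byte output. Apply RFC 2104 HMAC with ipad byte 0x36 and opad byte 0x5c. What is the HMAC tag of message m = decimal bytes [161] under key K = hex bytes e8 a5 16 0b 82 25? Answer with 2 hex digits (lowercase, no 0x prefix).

Key hex bytes e8 a5 16 0b 82 25 is 6 bytes > B = 5, so hash it first: H(key) = 55, then zero-pad to 5 bytes: K' = 55 00 00 00 00.
K' ⊕ ipad = 63 36 36 36 36.  K' ⊕ opad = 09 5c 5c 5c 5c.
Inner input = (K'⊕ipad) ∥ m = 63 36 36 36 36 ∥ a1.
Inner hash: sum = 99+54+54+54+54+161 = 476; mod 256 = 220 → dc.
Outer input = (K'⊕opad) ∥ inner = 09 5c 5c 5c 5c ∥ dc.
Outer hash (tag): sum = 9+92+92+92+92+220 = 597; mod 256 = 85 → 55.

55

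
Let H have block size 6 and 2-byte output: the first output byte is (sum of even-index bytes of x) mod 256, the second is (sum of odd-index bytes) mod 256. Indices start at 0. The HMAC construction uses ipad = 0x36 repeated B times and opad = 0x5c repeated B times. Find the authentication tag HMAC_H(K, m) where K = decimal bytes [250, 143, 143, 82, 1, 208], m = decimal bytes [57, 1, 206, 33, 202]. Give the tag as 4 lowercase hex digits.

6392

Key decimal bytes [250, 143, 143, 82, 1, 208] = fa 8f 8f 52 01 d0 is exactly B = 6 bytes: K' = fa 8f 8f 52 01 d0.
K' ⊕ ipad = cc b9 b9 64 37 e6.  K' ⊕ opad = a6 d3 d3 0e 5d 8c.
Inner input = (K'⊕ipad) ∥ m = cc b9 b9 64 37 e6 ∥ 39 01 ce 21 ca.
Inner hash: even-index sum = 909 mod 256 = 141; odd-index sum = 549 mod 256 = 37 → 8d 25.
Outer input = (K'⊕opad) ∥ inner = a6 d3 d3 0e 5d 8c ∥ 8d 25.
Outer hash (tag): even-index sum = 611 mod 256 = 99; odd-index sum = 402 mod 256 = 146 → 63 92.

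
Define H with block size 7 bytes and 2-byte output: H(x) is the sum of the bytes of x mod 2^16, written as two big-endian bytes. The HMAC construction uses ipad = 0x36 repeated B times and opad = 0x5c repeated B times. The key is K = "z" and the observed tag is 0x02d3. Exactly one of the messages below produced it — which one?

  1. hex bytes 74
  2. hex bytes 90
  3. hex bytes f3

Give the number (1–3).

3

Key "z" = 7a is 1 byte ≤ B = 7; zero-pad to 7 bytes: K' = 7a 00 00 00 00 00 00.
K' ⊕ ipad = 4c 36 36 36 36 36 36; K' ⊕ opad = 26 5c 5c 5c 5c 5c 5c.
m1: inner = H(4c 36 36 36 36 36 36 74) = 02 04; tag = H(26 5c 5c 5c 5c 5c 5c 02 04) = 0254
m2: inner = H(4c 36 36 36 36 36 36 90) = 02 20; tag = H(26 5c 5c 5c 5c 5c 5c 02 20) = 0270
m3: inner = H(4c 36 36 36 36 36 36 f3) = 02 83; tag = H(26 5c 5c 5c 5c 5c 5c 02 83) = 02d3 ← matches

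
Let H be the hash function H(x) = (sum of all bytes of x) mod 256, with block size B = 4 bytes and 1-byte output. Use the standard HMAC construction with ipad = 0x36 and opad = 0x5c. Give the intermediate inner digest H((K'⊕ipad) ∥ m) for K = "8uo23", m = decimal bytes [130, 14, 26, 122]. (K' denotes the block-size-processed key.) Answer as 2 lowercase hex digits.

Key "8uo23" = 38 75 6f 32 33 is 5 bytes > B = 4, so hash it first: H(key) = 81, then zero-pad to 4 bytes: K' = 81 00 00 00.
K' ⊕ ipad = b7 36 36 36.
Inner input = b7 36 36 36 ∥ 82 0e 1a 7a.
Inner hash: sum = 183+54+54+54+130+14+26+122 = 637; mod 256 = 125 → 7d.

7d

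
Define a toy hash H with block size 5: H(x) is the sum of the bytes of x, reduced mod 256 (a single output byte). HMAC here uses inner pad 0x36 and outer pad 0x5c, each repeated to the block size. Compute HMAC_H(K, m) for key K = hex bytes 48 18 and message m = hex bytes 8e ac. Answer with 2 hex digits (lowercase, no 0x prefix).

Key hex bytes 48 18 is 2 bytes ≤ B = 5; zero-pad to 5 bytes: K' = 48 18 00 00 00.
K' ⊕ ipad = 7e 2e 36 36 36.  K' ⊕ opad = 14 44 5c 5c 5c.
Inner input = (K'⊕ipad) ∥ m = 7e 2e 36 36 36 ∥ 8e ac.
Inner hash: sum = 126+46+54+54+54+142+172 = 648; mod 256 = 136 → 88.
Outer input = (K'⊕opad) ∥ inner = 14 44 5c 5c 5c ∥ 88.
Outer hash (tag): sum = 20+68+92+92+92+136 = 500; mod 256 = 244 → f4.

f4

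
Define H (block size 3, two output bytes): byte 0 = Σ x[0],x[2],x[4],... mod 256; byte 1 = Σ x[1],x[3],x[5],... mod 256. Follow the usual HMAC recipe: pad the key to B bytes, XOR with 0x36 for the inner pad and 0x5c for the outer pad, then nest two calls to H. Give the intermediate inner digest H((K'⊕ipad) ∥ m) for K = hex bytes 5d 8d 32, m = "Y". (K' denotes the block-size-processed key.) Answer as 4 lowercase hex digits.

Key hex bytes 5d 8d 32 is exactly B = 3 bytes: K' = 5d 8d 32.
K' ⊕ ipad = 6b bb 04.
Inner input = 6b bb 04 ∥ 59.
Inner hash: even-index sum = 111 mod 256 = 111; odd-index sum = 276 mod 256 = 20 → 6f 14.

6f14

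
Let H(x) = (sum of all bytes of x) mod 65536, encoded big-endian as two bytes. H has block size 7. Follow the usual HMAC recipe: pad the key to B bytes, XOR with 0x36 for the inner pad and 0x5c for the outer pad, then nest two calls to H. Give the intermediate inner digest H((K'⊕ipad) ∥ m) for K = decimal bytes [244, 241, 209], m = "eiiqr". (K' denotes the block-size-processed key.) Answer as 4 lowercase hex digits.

Key decimal bytes [244, 241, 209] = f4 f1 d1 is 3 bytes ≤ B = 7; zero-pad to 7 bytes: K' = f4 f1 d1 00 00 00 00.
K' ⊕ ipad = c2 c7 e7 36 36 36 36.
Inner input = c2 c7 e7 36 36 36 36 ∥ 65 69 69 71 72.
Inner hash: sum = 194+199+231+54+54+54+54+101+105+105+113+114 = 1378 → 05 62.

0562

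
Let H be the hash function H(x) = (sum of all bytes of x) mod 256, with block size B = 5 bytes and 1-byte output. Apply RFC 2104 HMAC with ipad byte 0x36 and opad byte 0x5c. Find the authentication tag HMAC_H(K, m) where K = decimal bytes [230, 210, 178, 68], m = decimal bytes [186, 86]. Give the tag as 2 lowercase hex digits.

Key decimal bytes [230, 210, 178, 68] = e6 d2 b2 44 is 4 bytes ≤ B = 5; zero-pad to 5 bytes: K' = e6 d2 b2 44 00.
K' ⊕ ipad = d0 e4 84 72 36.  K' ⊕ opad = ba 8e ee 18 5c.
Inner input = (K'⊕ipad) ∥ m = d0 e4 84 72 36 ∥ ba 56.
Inner hash: sum = 208+228+132+114+54+186+86 = 1008; mod 256 = 240 → f0.
Outer input = (K'⊕opad) ∥ inner = ba 8e ee 18 5c ∥ f0.
Outer hash (tag): sum = 186+142+238+24+92+240 = 922; mod 256 = 154 → 9a.

9a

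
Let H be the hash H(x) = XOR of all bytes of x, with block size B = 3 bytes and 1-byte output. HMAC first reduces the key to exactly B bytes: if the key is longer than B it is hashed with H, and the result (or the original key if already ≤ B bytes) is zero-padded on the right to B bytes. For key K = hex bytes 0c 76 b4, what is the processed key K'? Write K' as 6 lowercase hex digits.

Key hex bytes 0c 76 b4 is exactly B = 3 bytes: K' = 0c 76 b4.

0c76b4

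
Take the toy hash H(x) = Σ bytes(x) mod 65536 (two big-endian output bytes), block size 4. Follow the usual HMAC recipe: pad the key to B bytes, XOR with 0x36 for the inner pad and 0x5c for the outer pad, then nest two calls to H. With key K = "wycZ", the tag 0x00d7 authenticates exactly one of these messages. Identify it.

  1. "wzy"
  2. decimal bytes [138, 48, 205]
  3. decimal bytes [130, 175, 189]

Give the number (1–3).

3

Key "wycZ" = 77 79 63 5a is exactly B = 4 bytes: K' = 77 79 63 5a.
K' ⊕ ipad = 41 4f 55 6c; K' ⊕ opad = 2b 25 3f 06.
m1: inner = H(41 4f 55 6c 77 7a 79) = 02 bb; tag = H(2b 25 3f 06 02 bb) = 0152
m2: inner = H(41 4f 55 6c 8a 30 cd) = 02 d8; tag = H(2b 25 3f 06 02 d8) = 016f
m3: inner = H(41 4f 55 6c 82 af bd) = 03 3f; tag = H(2b 25 3f 06 03 3f) = 00d7 ← matches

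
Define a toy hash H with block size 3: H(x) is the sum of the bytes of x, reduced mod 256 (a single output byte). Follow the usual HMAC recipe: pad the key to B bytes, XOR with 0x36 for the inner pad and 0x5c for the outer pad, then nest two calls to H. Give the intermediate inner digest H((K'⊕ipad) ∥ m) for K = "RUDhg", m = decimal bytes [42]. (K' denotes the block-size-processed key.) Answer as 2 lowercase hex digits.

Key "RUDhg" = 52 55 44 68 67 is 5 bytes > B = 3, so hash it first: H(key) = ba, then zero-pad to 3 bytes: K' = ba 00 00.
K' ⊕ ipad = 8c 36 36.
Inner input = 8c 36 36 ∥ 2a.
Inner hash: sum = 140+54+54+42 = 290; mod 256 = 34 → 22.

22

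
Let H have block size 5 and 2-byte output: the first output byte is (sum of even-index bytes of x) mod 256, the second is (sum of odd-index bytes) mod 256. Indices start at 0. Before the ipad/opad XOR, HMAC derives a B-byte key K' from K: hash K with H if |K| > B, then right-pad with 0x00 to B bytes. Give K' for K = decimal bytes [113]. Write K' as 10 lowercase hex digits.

Key decimal bytes [113] = 71 is 1 byte ≤ B = 5; zero-pad to 5 bytes: K' = 71 00 00 00 00.

7100000000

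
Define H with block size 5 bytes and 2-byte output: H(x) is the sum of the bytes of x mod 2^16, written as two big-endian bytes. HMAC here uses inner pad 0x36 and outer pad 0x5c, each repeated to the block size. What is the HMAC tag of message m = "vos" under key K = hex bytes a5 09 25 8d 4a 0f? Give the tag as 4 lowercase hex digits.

Key hex bytes a5 09 25 8d 4a 0f is 6 bytes > B = 5, so hash it first: H(key) = 01 b9, then zero-pad to 5 bytes: K' = 01 b9 00 00 00.
K' ⊕ ipad = 37 8f 36 36 36.  K' ⊕ opad = 5d e5 5c 5c 5c.
Inner input = (K'⊕ipad) ∥ m = 37 8f 36 36 36 ∥ 76 6f 73.
Inner hash: sum = 55+143+54+54+54+118+111+115 = 704 → 02 c0.
Outer input = (K'⊕opad) ∥ inner = 5d e5 5c 5c 5c ∥ 02 c0.
Outer hash (tag): sum = 93+229+92+92+92+2+192 = 792 → 03 18.

0318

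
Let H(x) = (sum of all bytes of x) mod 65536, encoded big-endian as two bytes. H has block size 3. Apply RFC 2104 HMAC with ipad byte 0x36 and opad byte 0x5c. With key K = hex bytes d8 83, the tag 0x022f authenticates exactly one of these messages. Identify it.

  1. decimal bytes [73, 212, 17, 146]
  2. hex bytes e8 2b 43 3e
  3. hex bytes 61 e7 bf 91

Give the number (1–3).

2

Key hex bytes d8 83 is 2 bytes ≤ B = 3; zero-pad to 3 bytes: K' = d8 83 00.
K' ⊕ ipad = ee b5 36; K' ⊕ opad = 84 df 5c.
m1: inner = H(ee b5 36 49 d4 11 92) = 03 99; tag = H(84 df 5c 03 99) = 025b
m2: inner = H(ee b5 36 e8 2b 43 3e) = 03 6d; tag = H(84 df 5c 03 6d) = 022f ← matches
m3: inner = H(ee b5 36 61 e7 bf 91) = 04 71; tag = H(84 df 5c 04 71) = 0234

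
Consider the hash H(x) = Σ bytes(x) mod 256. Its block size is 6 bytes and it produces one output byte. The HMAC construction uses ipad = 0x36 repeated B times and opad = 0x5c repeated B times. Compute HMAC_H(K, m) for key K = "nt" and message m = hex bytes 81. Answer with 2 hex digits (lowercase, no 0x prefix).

bd

Key "nt" = 6e 74 is 2 bytes ≤ B = 6; zero-pad to 6 bytes: K' = 6e 74 00 00 00 00.
K' ⊕ ipad = 58 42 36 36 36 36.  K' ⊕ opad = 32 28 5c 5c 5c 5c.
Inner input = (K'⊕ipad) ∥ m = 58 42 36 36 36 36 ∥ 81.
Inner hash: sum = 88+66+54+54+54+54+129 = 499; mod 256 = 243 → f3.
Outer input = (K'⊕opad) ∥ inner = 32 28 5c 5c 5c 5c ∥ f3.
Outer hash (tag): sum = 50+40+92+92+92+92+243 = 701; mod 256 = 189 → bd.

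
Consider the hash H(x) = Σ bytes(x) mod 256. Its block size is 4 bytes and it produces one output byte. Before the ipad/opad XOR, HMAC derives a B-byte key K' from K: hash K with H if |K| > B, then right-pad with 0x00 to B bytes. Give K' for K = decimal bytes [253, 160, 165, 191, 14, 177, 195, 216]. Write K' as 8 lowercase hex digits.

|K| = 8 > B = 4, so first hash the key.
H(K): sum = 253+160+165+191+14+177+195+216 = 1371; mod 256 = 91 → 5b.
Zero-pad H(K) = 5b to 4 bytes: K' = 5b 00 00 00.

5b000000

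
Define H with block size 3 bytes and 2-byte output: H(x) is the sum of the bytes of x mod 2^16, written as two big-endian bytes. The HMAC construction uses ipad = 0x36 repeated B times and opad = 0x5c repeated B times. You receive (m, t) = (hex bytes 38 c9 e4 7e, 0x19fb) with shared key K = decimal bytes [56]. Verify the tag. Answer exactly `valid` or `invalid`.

invalid

Key decimal bytes [56] = 38 is 1 byte ≤ B = 3; zero-pad to 3 bytes: K' = 38 00 00.
K' ⊕ ipad = 0e 36 36; K' ⊕ opad = 64 5c 5c.
Inner hash: sum = 14+54+54+56+201+228+126 = 733 → 02 dd.
Outer hash (recomputed tag): sum = 100+92+92+2+221 = 507 → 01 fb.
Recomputed tag = 01fb; claimed = 19fb → mismatch.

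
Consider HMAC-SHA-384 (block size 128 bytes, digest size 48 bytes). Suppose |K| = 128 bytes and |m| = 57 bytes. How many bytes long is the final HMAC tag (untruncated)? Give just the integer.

48

The tag is one SHA-384 digest: 48 bytes.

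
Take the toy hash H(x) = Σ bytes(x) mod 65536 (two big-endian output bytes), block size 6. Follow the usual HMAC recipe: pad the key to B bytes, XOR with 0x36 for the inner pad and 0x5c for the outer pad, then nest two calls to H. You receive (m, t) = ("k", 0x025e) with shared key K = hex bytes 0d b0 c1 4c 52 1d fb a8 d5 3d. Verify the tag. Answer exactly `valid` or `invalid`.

Key hex bytes 0d b0 c1 4c 52 1d fb a8 d5 3d is 10 bytes > B = 6, so hash it first: H(key) = 04 ee, then zero-pad to 6 bytes: K' = 04 ee 00 00 00 00.
K' ⊕ ipad = 32 d8 36 36 36 36; K' ⊕ opad = 58 b2 5c 5c 5c 5c.
Inner hash: sum = 50+216+54+54+54+54+107 = 589 → 02 4d.
Outer hash (recomputed tag): sum = 88+178+92+92+92+92+2+77 = 713 → 02 c9.
Recomputed tag = 02c9; claimed = 025e → mismatch.

invalid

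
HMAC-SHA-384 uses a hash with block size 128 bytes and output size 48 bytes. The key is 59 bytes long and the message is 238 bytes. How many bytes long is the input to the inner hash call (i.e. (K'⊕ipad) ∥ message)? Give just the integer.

Key is 59 ≤ 128 bytes, zero-padded: |K'| = 128.
Inner input = (K'⊕ipad) ∥ m → 128 + 238 = 366 bytes.

366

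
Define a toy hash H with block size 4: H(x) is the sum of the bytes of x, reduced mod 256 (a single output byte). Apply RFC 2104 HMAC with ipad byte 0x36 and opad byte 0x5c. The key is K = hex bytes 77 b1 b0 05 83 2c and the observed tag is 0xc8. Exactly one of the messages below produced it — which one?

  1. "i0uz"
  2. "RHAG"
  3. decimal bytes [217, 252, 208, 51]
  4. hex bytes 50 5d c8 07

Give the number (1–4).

Key hex bytes 77 b1 b0 05 83 2c is 6 bytes > B = 4, so hash it first: H(key) = 8c, then zero-pad to 4 bytes: K' = 8c 00 00 00.
K' ⊕ ipad = ba 36 36 36; K' ⊕ opad = d0 5c 5c 5c.
m1: inner = H(ba 36 36 36 69 30 75 7a) = e4; tag = H(d0 5c 5c 5c e4) = c8 ← matches
m2: inner = H(ba 36 36 36 52 48 41 47) = 7e; tag = H(d0 5c 5c 5c 7e) = 62
m3: inner = H(ba 36 36 36 d9 fc d0 33) = 34; tag = H(d0 5c 5c 5c 34) = 18
m4: inner = H(ba 36 36 36 50 5d c8 07) = d8; tag = H(d0 5c 5c 5c d8) = bc

1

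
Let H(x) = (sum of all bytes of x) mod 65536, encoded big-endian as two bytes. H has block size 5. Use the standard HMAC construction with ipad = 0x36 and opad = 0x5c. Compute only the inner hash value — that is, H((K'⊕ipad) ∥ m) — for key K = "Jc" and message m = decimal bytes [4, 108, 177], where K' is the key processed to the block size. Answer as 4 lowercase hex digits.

Key "Jc" = 4a 63 is 2 bytes ≤ B = 5; zero-pad to 5 bytes: K' = 4a 63 00 00 00.
K' ⊕ ipad = 7c 55 36 36 36.
Inner input = 7c 55 36 36 36 ∥ 04 6c b1.
Inner hash: sum = 124+85+54+54+54+4+108+177 = 660 → 02 94.

0294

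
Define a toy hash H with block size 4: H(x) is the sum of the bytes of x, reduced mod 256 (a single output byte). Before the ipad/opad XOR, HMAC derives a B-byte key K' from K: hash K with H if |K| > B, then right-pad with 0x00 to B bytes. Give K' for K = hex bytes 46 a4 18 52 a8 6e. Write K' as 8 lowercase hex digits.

|K| = 6 > B = 4, so first hash the key.
H(K): sum = 70+164+24+82+168+110 = 618; mod 256 = 106 → 6a.
Zero-pad H(K) = 6a to 4 bytes: K' = 6a 00 00 00.

6a000000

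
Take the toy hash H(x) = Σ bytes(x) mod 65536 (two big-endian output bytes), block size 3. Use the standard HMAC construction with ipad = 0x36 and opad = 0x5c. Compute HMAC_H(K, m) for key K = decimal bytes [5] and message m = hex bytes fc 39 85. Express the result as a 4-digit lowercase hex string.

016c

Key decimal bytes [5] = 05 is 1 byte ≤ B = 3; zero-pad to 3 bytes: K' = 05 00 00.
K' ⊕ ipad = 33 36 36.  K' ⊕ opad = 59 5c 5c.
Inner input = (K'⊕ipad) ∥ m = 33 36 36 ∥ fc 39 85.
Inner hash: sum = 51+54+54+252+57+133 = 601 → 02 59.
Outer input = (K'⊕opad) ∥ inner = 59 5c 5c ∥ 02 59.
Outer hash (tag): sum = 89+92+92+2+89 = 364 → 01 6c.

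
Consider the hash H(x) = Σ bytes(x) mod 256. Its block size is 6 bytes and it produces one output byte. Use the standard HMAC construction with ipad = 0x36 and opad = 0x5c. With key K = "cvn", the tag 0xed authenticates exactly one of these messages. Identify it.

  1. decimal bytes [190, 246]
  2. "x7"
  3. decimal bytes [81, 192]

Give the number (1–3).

Key "cvn" = 63 76 6e is 3 bytes ≤ B = 6; zero-pad to 6 bytes: K' = 63 76 6e 00 00 00.
K' ⊕ ipad = 55 40 58 36 36 36; K' ⊕ opad = 3f 2a 32 5c 5c 5c.
m1: inner = H(55 40 58 36 36 36 be f6) = 43; tag = H(3f 2a 32 5c 5c 5c 43) = f2
m2: inner = H(55 40 58 36 36 36 78 37) = 3e; tag = H(3f 2a 32 5c 5c 5c 3e) = ed ← matches
m3: inner = H(55 40 58 36 36 36 51 c0) = a0; tag = H(3f 2a 32 5c 5c 5c a0) = 4f

2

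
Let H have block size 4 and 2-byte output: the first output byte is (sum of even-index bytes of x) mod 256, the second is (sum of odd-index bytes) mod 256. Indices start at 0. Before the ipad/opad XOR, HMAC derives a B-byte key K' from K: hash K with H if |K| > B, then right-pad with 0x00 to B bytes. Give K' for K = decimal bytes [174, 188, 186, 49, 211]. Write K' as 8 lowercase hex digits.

|K| = 5 > B = 4, so first hash the key.
H(K): even-index sum = 571 mod 256 = 59; odd-index sum = 237 mod 256 = 237 → 3b ed.
Zero-pad H(K) = 3b ed to 4 bytes: K' = 3b ed 00 00.

3bed0000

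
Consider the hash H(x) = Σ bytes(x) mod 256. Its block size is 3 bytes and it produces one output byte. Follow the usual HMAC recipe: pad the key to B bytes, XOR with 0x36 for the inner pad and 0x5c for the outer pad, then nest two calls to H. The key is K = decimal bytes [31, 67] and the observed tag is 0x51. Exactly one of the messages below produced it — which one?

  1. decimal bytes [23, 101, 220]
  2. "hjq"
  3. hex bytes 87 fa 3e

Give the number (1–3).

3

Key decimal bytes [31, 67] = 1f 43 is 2 bytes ≤ B = 3; zero-pad to 3 bytes: K' = 1f 43 00.
K' ⊕ ipad = 29 75 36; K' ⊕ opad = 43 1f 5c.
m1: inner = H(29 75 36 17 65 dc) = 2c; tag = H(43 1f 5c 2c) = ea
m2: inner = H(29 75 36 68 6a 71) = 17; tag = H(43 1f 5c 17) = d5
m3: inner = H(29 75 36 87 fa 3e) = 93; tag = H(43 1f 5c 93) = 51 ← matches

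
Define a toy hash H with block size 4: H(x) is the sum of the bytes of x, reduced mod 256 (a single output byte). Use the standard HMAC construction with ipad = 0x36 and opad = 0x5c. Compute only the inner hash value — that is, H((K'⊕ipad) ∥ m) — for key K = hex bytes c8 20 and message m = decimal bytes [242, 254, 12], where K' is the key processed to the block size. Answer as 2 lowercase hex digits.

7c

Key hex bytes c8 20 is 2 bytes ≤ B = 4; zero-pad to 4 bytes: K' = c8 20 00 00.
K' ⊕ ipad = fe 16 36 36.
Inner input = fe 16 36 36 ∥ f2 fe 0c.
Inner hash: sum = 254+22+54+54+242+254+12 = 892; mod 256 = 124 → 7c.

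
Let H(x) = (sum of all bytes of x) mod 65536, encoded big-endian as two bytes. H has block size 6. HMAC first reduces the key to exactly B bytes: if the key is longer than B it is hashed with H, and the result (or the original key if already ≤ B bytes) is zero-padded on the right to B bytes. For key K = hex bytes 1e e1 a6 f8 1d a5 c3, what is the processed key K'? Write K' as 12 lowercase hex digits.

|K| = 7 > B = 6, so first hash the key.
H(K): sum = 30+225+166+248+29+165+195 = 1058 → 04 22.
Zero-pad H(K) = 04 22 to 6 bytes: K' = 04 22 00 00 00 00.

042200000000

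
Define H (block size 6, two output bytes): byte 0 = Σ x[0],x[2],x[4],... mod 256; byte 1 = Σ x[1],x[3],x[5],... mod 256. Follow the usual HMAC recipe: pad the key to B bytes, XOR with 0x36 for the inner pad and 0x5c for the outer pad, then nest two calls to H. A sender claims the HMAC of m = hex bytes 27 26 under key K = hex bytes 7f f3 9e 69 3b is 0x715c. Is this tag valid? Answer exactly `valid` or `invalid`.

Key hex bytes 7f f3 9e 69 3b is 5 bytes ≤ B = 6; zero-pad to 6 bytes: K' = 7f f3 9e 69 3b 00.
K' ⊕ ipad = 49 c5 a8 5f 0d 36; K' ⊕ opad = 23 af c2 35 67 5c.
Inner hash: even-index sum = 293 mod 256 = 37; odd-index sum = 384 mod 256 = 128 → 25 80.
Outer hash (recomputed tag): even-index sum = 369 mod 256 = 113; odd-index sum = 448 mod 256 = 192 → 71 c0.
Recomputed tag = 71c0; claimed = 715c → mismatch.

invalid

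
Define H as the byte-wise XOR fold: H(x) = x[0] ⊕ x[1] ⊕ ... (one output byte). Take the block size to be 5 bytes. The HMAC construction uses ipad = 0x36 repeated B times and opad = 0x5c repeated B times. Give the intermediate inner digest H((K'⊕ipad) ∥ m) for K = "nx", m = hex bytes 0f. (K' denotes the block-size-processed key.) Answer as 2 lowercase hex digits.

Key "nx" = 6e 78 is 2 bytes ≤ B = 5; zero-pad to 5 bytes: K' = 6e 78 00 00 00.
K' ⊕ ipad = 58 4e 36 36 36.
Inner input = 58 4e 36 36 36 ∥ 0f.
Inner hash: XOR 58⊕4e⊕36⊕36⊕36⊕0f = 2f.

2f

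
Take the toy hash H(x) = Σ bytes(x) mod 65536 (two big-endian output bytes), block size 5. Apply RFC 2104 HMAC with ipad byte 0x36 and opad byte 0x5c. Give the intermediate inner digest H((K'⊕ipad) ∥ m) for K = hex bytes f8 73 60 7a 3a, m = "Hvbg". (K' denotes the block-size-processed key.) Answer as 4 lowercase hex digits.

Key hex bytes f8 73 60 7a 3a is exactly B = 5 bytes: K' = f8 73 60 7a 3a.
K' ⊕ ipad = ce 45 56 4c 0c.
Inner input = ce 45 56 4c 0c ∥ 48 76 62 67.
Inner hash: sum = 206+69+86+76+12+72+118+98+103 = 840 → 03 48.

0348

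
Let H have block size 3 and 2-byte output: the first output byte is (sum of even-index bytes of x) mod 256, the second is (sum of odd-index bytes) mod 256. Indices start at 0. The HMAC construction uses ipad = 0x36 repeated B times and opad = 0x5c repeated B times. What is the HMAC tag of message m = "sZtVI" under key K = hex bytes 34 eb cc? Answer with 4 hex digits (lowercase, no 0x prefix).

0563

Key hex bytes 34 eb cc is exactly B = 3 bytes: K' = 34 eb cc.
K' ⊕ ipad = 02 dd fa.  K' ⊕ opad = 68 b7 90.
Inner input = (K'⊕ipad) ∥ m = 02 dd fa ∥ 73 5a 74 56 49.
Inner hash: even-index sum = 428 mod 256 = 172; odd-index sum = 525 mod 256 = 13 → ac 0d.
Outer input = (K'⊕opad) ∥ inner = 68 b7 90 ∥ ac 0d.
Outer hash (tag): even-index sum = 261 mod 256 = 5; odd-index sum = 355 mod 256 = 99 → 05 63.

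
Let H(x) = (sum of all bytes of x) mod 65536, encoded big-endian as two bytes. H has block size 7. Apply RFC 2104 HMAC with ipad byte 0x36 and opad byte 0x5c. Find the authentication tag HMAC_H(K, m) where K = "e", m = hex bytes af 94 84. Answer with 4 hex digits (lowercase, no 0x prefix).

02c2

Key "e" = 65 is 1 byte ≤ B = 7; zero-pad to 7 bytes: K' = 65 00 00 00 00 00 00.
K' ⊕ ipad = 53 36 36 36 36 36 36.  K' ⊕ opad = 39 5c 5c 5c 5c 5c 5c.
Inner input = (K'⊕ipad) ∥ m = 53 36 36 36 36 36 36 ∥ af 94 84.
Inner hash: sum = 83+54+54+54+54+54+54+175+148+132 = 862 → 03 5e.
Outer input = (K'⊕opad) ∥ inner = 39 5c 5c 5c 5c 5c 5c ∥ 03 5e.
Outer hash (tag): sum = 57+92+92+92+92+92+92+3+94 = 706 → 02 c2.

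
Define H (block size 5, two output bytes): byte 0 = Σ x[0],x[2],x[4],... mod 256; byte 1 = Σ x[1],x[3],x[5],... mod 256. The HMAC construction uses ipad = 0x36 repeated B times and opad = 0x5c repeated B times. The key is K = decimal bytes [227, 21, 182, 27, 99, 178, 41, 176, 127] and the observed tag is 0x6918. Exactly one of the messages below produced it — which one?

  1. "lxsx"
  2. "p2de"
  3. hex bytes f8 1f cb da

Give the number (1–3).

Key decimal bytes [227, 21, 182, 27, 99, 178, 41, 176, 127] = e3 15 b6 1b 63 b2 29 b0 7f is 9 bytes > B = 5, so hash it first: H(key) = a4 92, then zero-pad to 5 bytes: K' = a4 92 00 00 00.
K' ⊕ ipad = 92 a4 36 36 36; K' ⊕ opad = f8 ce 5c 5c 5c.
m1: inner = H(92 a4 36 36 36 6c 78 73 78) = ee b9; tag = H(f8 ce 5c 5c 5c ee b9) = 6918 ← matches
m2: inner = H(92 a4 36 36 36 70 32 64 65) = 95 ae; tag = H(f8 ce 5c 5c 5c 95 ae) = 5ebf
m3: inner = H(92 a4 36 36 36 f8 1f cb da) = f7 9d; tag = H(f8 ce 5c 5c 5c f7 9d) = 4d21

1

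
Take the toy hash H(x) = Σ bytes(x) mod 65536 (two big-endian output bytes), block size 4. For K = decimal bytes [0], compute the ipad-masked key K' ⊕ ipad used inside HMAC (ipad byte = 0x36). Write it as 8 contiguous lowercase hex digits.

36363636

Key decimal bytes [0] = 00 is 1 byte ≤ B = 4; zero-pad to 4 bytes: K' = 00 00 00 00.
XOR each byte with 0x36: 00⊕36=36, 00⊕36=36, 00⊕36=36, 00⊕36=36.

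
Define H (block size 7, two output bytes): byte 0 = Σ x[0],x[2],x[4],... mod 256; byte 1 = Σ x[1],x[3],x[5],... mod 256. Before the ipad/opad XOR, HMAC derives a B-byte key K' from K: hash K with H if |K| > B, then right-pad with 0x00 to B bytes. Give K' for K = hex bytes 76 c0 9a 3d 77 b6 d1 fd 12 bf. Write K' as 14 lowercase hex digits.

6a6f0000000000

|K| = 10 > B = 7, so first hash the key.
H(K): even-index sum = 618 mod 256 = 106; odd-index sum = 879 mod 256 = 111 → 6a 6f.
Zero-pad H(K) = 6a 6f to 7 bytes: K' = 6a 6f 00 00 00 00 00.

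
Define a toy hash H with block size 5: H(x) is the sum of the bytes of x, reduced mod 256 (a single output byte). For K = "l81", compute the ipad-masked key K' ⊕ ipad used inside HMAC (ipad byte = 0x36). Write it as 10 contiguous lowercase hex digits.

Key "l81" = 6c 38 31 is 3 bytes ≤ B = 5; zero-pad to 5 bytes: K' = 6c 38 31 00 00.
XOR each byte with 0x36: 6c⊕36=5a, 38⊕36=0e, 31⊕36=07, 00⊕36=36, 00⊕36=36.

5a0e073636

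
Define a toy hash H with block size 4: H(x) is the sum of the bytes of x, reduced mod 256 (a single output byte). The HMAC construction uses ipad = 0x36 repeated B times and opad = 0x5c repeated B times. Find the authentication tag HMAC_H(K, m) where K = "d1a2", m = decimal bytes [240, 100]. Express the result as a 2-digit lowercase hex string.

Key "d1a2" = 64 31 61 32 is exactly B = 4 bytes: K' = 64 31 61 32.
K' ⊕ ipad = 52 07 57 04.  K' ⊕ opad = 38 6d 3d 6e.
Inner input = (K'⊕ipad) ∥ m = 52 07 57 04 ∥ f0 64.
Inner hash: sum = 82+7+87+4+240+100 = 520; mod 256 = 8 → 08.
Outer input = (K'⊕opad) ∥ inner = 38 6d 3d 6e ∥ 08.
Outer hash (tag): sum = 56+109+61+110+8 = 344; mod 256 = 88 → 58.

58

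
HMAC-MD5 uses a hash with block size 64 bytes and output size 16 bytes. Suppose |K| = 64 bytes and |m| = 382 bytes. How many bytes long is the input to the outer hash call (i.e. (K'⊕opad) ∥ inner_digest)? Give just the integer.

Key is 64 ≤ 64 bytes, zero-padded: |K'| = 64.
Outer input = (K'⊕opad) ∥ H(inner) → 64 + 16 = 80 bytes.

80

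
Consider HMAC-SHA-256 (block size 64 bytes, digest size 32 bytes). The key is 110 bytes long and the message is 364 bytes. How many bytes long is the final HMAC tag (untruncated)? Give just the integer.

The tag is one SHA-256 digest: 32 bytes.

32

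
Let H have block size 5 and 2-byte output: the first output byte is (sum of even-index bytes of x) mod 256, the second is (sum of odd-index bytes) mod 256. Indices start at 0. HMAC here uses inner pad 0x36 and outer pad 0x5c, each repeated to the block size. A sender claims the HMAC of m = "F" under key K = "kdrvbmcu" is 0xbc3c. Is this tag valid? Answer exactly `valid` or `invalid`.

valid

Key "kdrvbmcu" = 6b 64 72 76 62 6d 63 75 is 8 bytes > B = 5, so hash it first: H(key) = a2 bc, then zero-pad to 5 bytes: K' = a2 bc 00 00 00.
K' ⊕ ipad = 94 8a 36 36 36; K' ⊕ opad = fe e0 5c 5c 5c.
Inner hash: even-index sum = 256 mod 256 = 0; odd-index sum = 262 mod 256 = 6 → 00 06.
Outer hash (recomputed tag): even-index sum = 444 mod 256 = 188; odd-index sum = 316 mod 256 = 60 → bc 3c.
Recomputed tag = bc3c; claimed = bc3c → match.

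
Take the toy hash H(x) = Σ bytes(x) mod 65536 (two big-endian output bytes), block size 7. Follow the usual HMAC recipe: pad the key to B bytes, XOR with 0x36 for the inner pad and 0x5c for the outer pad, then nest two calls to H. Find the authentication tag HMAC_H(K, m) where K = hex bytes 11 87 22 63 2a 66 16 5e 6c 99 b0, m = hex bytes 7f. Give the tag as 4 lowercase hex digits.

Key hex bytes 11 87 22 63 2a 66 16 5e 6c 99 b0 is 11 bytes > B = 7, so hash it first: H(key) = 03 d6, then zero-pad to 7 bytes: K' = 03 d6 00 00 00 00 00.
K' ⊕ ipad = 35 e0 36 36 36 36 36.  K' ⊕ opad = 5f 8a 5c 5c 5c 5c 5c.
Inner input = (K'⊕ipad) ∥ m = 35 e0 36 36 36 36 36 ∥ 7f.
Inner hash: sum = 53+224+54+54+54+54+54+127 = 674 → 02 a2.
Outer input = (K'⊕opad) ∥ inner = 5f 8a 5c 5c 5c 5c 5c ∥ 02 a2.
Outer hash (tag): sum = 95+138+92+92+92+92+92+2+162 = 857 → 03 59.

0359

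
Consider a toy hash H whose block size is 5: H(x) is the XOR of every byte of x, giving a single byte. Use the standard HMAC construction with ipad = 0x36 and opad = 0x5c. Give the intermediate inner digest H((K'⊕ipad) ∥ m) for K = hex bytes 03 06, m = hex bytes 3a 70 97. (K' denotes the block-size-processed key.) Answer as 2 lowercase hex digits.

ee

Key hex bytes 03 06 is 2 bytes ≤ B = 5; zero-pad to 5 bytes: K' = 03 06 00 00 00.
K' ⊕ ipad = 35 30 36 36 36.
Inner input = 35 30 36 36 36 ∥ 3a 70 97.
Inner hash: XOR 35⊕30⊕36⊕36⊕36⊕3a⊕70⊕97 = ee.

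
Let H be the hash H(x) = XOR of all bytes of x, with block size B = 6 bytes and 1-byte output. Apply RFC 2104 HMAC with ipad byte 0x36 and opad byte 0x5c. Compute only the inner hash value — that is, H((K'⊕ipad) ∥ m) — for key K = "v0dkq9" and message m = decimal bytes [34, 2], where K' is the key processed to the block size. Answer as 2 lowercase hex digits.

Key "v0dkq9" = 76 30 64 6b 71 39 is exactly B = 6 bytes: K' = 76 30 64 6b 71 39.
K' ⊕ ipad = 40 06 52 5d 47 0f.
Inner input = 40 06 52 5d 47 0f ∥ 22 02.
Inner hash: XOR 40⊕06⊕52⊕5d⊕47⊕0f⊕22⊕02 = 21.

21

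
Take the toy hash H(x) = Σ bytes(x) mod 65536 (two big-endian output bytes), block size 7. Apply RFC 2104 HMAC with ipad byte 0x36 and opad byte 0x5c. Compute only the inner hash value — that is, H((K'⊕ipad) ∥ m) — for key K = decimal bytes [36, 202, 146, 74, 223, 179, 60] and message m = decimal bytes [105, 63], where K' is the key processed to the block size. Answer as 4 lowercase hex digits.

044e

Key decimal bytes [36, 202, 146, 74, 223, 179, 60] = 24 ca 92 4a df b3 3c is exactly B = 7 bytes: K' = 24 ca 92 4a df b3 3c.
K' ⊕ ipad = 12 fc a4 7c e9 85 0a.
Inner input = 12 fc a4 7c e9 85 0a ∥ 69 3f.
Inner hash: sum = 18+252+164+124+233+133+10+105+63 = 1102 → 04 4e.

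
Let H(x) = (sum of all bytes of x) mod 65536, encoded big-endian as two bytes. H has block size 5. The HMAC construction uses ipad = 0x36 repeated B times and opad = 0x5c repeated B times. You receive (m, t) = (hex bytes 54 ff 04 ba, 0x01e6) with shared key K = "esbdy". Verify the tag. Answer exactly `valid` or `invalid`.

invalid

Key "esbdy" = 65 73 62 64 79 is exactly B = 5 bytes: K' = 65 73 62 64 79.
K' ⊕ ipad = 53 45 54 52 4f; K' ⊕ opad = 39 2f 3e 38 25.
Inner hash: sum = 83+69+84+82+79+84+255+4+186 = 926 → 03 9e.
Outer hash (recomputed tag): sum = 57+47+62+56+37+3+158 = 420 → 01 a4.
Recomputed tag = 01a4; claimed = 01e6 → mismatch.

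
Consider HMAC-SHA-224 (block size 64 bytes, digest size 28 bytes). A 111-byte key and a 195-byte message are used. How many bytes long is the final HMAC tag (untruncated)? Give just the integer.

28

The tag is one SHA-224 digest: 28 bytes.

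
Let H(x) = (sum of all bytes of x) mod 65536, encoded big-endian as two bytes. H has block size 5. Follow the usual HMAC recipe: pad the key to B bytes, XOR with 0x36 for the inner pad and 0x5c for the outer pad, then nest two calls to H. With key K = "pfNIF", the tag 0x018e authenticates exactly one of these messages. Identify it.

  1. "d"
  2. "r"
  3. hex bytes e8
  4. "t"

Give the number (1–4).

3

Key "pfNIF" = 70 66 4e 49 46 is exactly B = 5 bytes: K' = 70 66 4e 49 46.
K' ⊕ ipad = 46 50 78 7f 70; K' ⊕ opad = 2c 3a 12 15 1a.
m1: inner = H(46 50 78 7f 70 64) = 02 61; tag = H(2c 3a 12 15 1a 02 61) = 010a
m2: inner = H(46 50 78 7f 70 72) = 02 6f; tag = H(2c 3a 12 15 1a 02 6f) = 0118
m3: inner = H(46 50 78 7f 70 e8) = 02 e5; tag = H(2c 3a 12 15 1a 02 e5) = 018e ← matches
m4: inner = H(46 50 78 7f 70 74) = 02 71; tag = H(2c 3a 12 15 1a 02 71) = 011a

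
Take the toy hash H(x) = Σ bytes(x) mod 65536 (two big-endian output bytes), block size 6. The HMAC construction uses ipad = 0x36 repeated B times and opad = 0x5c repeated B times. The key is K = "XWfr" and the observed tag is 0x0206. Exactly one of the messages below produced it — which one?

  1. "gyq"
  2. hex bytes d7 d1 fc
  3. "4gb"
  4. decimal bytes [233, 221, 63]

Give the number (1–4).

Key "XWfr" = 58 57 66 72 is 4 bytes ≤ B = 6; zero-pad to 6 bytes: K' = 58 57 66 72 00 00.
K' ⊕ ipad = 6e 61 50 44 36 36; K' ⊕ opad = 04 0b 3a 2e 5c 5c.
m1: inner = H(6e 61 50 44 36 36 67 79 71) = 03 20; tag = H(04 0b 3a 2e 5c 5c 03 20) = 0152
m2: inner = H(6e 61 50 44 36 36 d7 d1 fc) = 04 73; tag = H(04 0b 3a 2e 5c 5c 04 73) = 01a6
m3: inner = H(6e 61 50 44 36 36 34 67 62) = 02 cc; tag = H(04 0b 3a 2e 5c 5c 02 cc) = 01fd
m4: inner = H(6e 61 50 44 36 36 e9 dd 3f) = 03 d4; tag = H(04 0b 3a 2e 5c 5c 03 d4) = 0206 ← matches

4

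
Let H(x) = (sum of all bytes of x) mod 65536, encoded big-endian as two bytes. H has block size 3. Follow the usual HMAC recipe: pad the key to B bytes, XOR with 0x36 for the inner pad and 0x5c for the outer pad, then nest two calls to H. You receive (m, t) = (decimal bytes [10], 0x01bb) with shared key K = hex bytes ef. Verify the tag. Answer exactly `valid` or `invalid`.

Key hex bytes ef is 1 byte ≤ B = 3; zero-pad to 3 bytes: K' = ef 00 00.
K' ⊕ ipad = d9 36 36; K' ⊕ opad = b3 5c 5c.
Inner hash: sum = 217+54+54+10 = 335 → 01 4f.
Outer hash (recomputed tag): sum = 179+92+92+1+79 = 443 → 01 bb.
Recomputed tag = 01bb; claimed = 01bb → match.

valid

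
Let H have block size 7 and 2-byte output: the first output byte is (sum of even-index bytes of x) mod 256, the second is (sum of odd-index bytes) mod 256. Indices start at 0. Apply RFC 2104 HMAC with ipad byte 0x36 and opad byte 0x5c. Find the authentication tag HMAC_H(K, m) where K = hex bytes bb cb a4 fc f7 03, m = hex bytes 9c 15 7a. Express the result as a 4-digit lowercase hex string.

Key hex bytes bb cb a4 fc f7 03 is 6 bytes ≤ B = 7; zero-pad to 7 bytes: K' = bb cb a4 fc f7 03 00.
K' ⊕ ipad = 8d fd 92 ca c1 35 36.  K' ⊕ opad = e7 97 f8 a0 ab 5f 5c.
Inner input = (K'⊕ipad) ∥ m = 8d fd 92 ca c1 35 36 ∥ 9c 15 7a.
Inner hash: even-index sum = 555 mod 256 = 43; odd-index sum = 786 mod 256 = 18 → 2b 12.
Outer input = (K'⊕opad) ∥ inner = e7 97 f8 a0 ab 5f 5c ∥ 2b 12.
Outer hash (tag): even-index sum = 760 mod 256 = 248; odd-index sum = 449 mod 256 = 193 → f8 c1.

f8c1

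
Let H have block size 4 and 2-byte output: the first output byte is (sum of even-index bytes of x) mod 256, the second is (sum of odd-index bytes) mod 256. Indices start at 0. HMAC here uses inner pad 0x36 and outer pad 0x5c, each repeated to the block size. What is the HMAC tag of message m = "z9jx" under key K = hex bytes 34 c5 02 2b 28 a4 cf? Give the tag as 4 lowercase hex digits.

Key hex bytes 34 c5 02 2b 28 a4 cf is 7 bytes > B = 4, so hash it first: H(key) = 2d 94, then zero-pad to 4 bytes: K' = 2d 94 00 00.
K' ⊕ ipad = 1b a2 36 36.  K' ⊕ opad = 71 c8 5c 5c.
Inner input = (K'⊕ipad) ∥ m = 1b a2 36 36 ∥ 7a 39 6a 78.
Inner hash: even-index sum = 309 mod 256 = 53; odd-index sum = 393 mod 256 = 137 → 35 89.
Outer input = (K'⊕opad) ∥ inner = 71 c8 5c 5c ∥ 35 89.
Outer hash (tag): even-index sum = 258 mod 256 = 2; odd-index sum = 429 mod 256 = 173 → 02 ad.

02ad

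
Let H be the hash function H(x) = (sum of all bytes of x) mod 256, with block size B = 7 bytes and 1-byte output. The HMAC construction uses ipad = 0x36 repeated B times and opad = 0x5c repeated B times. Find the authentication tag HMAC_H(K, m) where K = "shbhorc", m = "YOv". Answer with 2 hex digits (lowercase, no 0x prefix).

da

Key "shbhorc" = 73 68 62 68 6f 72 63 is exactly B = 7 bytes: K' = 73 68 62 68 6f 72 63.
K' ⊕ ipad = 45 5e 54 5e 59 44 55.  K' ⊕ opad = 2f 34 3e 34 33 2e 3f.
Inner input = (K'⊕ipad) ∥ m = 45 5e 54 5e 59 44 55 ∥ 59 4f 76.
Inner hash: sum = 69+94+84+94+89+68+85+89+79+118 = 869; mod 256 = 101 → 65.
Outer input = (K'⊕opad) ∥ inner = 2f 34 3e 34 33 2e 3f ∥ 65.
Outer hash (tag): sum = 47+52+62+52+51+46+63+101 = 474; mod 256 = 218 → da.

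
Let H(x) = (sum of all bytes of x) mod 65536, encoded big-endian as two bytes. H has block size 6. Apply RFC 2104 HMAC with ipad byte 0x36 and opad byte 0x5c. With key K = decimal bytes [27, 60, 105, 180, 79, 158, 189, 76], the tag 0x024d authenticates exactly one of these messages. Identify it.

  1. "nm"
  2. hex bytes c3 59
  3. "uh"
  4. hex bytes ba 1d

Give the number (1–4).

Key decimal bytes [27, 60, 105, 180, 79, 158, 189, 76] = 1b 3c 69 b4 4f 9e bd 4c is 8 bytes > B = 6, so hash it first: H(key) = 03 6a, then zero-pad to 6 bytes: K' = 03 6a 00 00 00 00.
K' ⊕ ipad = 35 5c 36 36 36 36; K' ⊕ opad = 5f 36 5c 5c 5c 5c.
m1: inner = H(35 5c 36 36 36 36 6e 6d) = 02 44; tag = H(5f 36 5c 5c 5c 5c 02 44) = 024b
m2: inner = H(35 5c 36 36 36 36 c3 59) = 02 85; tag = H(5f 36 5c 5c 5c 5c 02 85) = 028c
m3: inner = H(35 5c 36 36 36 36 75 68) = 02 46; tag = H(5f 36 5c 5c 5c 5c 02 46) = 024d ← matches
m4: inner = H(35 5c 36 36 36 36 ba 1d) = 02 40; tag = H(5f 36 5c 5c 5c 5c 02 40) = 0247

3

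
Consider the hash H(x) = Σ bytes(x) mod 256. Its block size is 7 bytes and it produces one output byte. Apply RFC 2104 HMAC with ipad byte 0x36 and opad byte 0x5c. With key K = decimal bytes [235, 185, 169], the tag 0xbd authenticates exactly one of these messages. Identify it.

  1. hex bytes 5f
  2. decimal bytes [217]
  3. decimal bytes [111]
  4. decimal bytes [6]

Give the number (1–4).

2

Key decimal bytes [235, 185, 169] = eb b9 a9 is 3 bytes ≤ B = 7; zero-pad to 7 bytes: K' = eb b9 a9 00 00 00 00.
K' ⊕ ipad = dd 8f 9f 36 36 36 36; K' ⊕ opad = b7 e5 f5 5c 5c 5c 5c.
m1: inner = H(dd 8f 9f 36 36 36 36 5f) = 42; tag = H(b7 e5 f5 5c 5c 5c 5c 42) = 43
m2: inner = H(dd 8f 9f 36 36 36 36 d9) = bc; tag = H(b7 e5 f5 5c 5c 5c 5c bc) = bd ← matches
m3: inner = H(dd 8f 9f 36 36 36 36 6f) = 52; tag = H(b7 e5 f5 5c 5c 5c 5c 52) = 53
m4: inner = H(dd 8f 9f 36 36 36 36 06) = e9; tag = H(b7 e5 f5 5c 5c 5c 5c e9) = ea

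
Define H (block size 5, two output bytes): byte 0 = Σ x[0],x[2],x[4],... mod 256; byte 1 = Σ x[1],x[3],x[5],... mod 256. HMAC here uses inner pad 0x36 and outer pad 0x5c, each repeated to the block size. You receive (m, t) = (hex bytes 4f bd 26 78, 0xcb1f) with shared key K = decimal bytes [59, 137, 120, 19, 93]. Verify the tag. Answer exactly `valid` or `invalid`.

invalid

Key decimal bytes [59, 137, 120, 19, 93] = 3b 89 78 13 5d is exactly B = 5 bytes: K' = 3b 89 78 13 5d.
K' ⊕ ipad = 0d bf 4e 25 6b; K' ⊕ opad = 67 d5 24 4f 01.
Inner hash: even-index sum = 507 mod 256 = 251; odd-index sum = 345 mod 256 = 89 → fb 59.
Outer hash (recomputed tag): even-index sum = 229 mod 256 = 229; odd-index sum = 543 mod 256 = 31 → e5 1f.
Recomputed tag = e51f; claimed = cb1f → mismatch.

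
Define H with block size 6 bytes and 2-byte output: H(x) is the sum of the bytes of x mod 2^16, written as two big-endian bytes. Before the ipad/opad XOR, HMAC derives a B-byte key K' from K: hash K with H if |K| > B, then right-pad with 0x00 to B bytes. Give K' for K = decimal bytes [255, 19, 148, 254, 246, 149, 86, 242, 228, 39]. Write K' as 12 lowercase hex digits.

|K| = 10 > B = 6, so first hash the key.
H(K): sum = 255+19+148+254+246+149+86+242+228+39 = 1666 → 06 82.
Zero-pad H(K) = 06 82 to 6 bytes: K' = 06 82 00 00 00 00.

068200000000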